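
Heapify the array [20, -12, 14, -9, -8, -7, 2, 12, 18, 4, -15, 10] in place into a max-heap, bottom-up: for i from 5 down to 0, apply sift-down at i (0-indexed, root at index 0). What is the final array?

sift down from index 5:
  -7 vs only child 10 at index 11, swap → [20, -12, 14, -9, -8, 10, 2, 12, 18, 4, -15, -7]
sift down from index 4:
  -8 vs larger child 4 at index 9, swap → [20, -12, 14, -9, 4, 10, 2, 12, 18, -8, -15, -7]
sift down from index 3:
  -9 vs larger child 18 at index 8, swap → [20, -12, 14, 18, 4, 10, 2, 12, -9, -8, -15, -7]
sift down from index 2: already satisfies heap property
sift down from index 1:
  -12 vs larger child 18 at index 3, swap → [20, 18, 14, -12, 4, 10, 2, 12, -9, -8, -15, -7]
  -12 vs larger child 12 at index 7, swap → [20, 18, 14, 12, 4, 10, 2, -12, -9, -8, -15, -7]
sift down from index 0: already satisfies heap property

[20, 18, 14, 12, 4, 10, 2, -12, -9, -8, -15, -7]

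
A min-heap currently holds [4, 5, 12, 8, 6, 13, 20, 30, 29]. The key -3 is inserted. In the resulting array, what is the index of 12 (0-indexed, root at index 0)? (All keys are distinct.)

append -3 at index 9 → [4, 5, 12, 8, 6, 13, 20, 30, 29, -3]
-3 < parent 6 at index 4, swap → [4, 5, 12, 8, -3, 13, 20, 30, 29, 6]
-3 < parent 5 at index 1, swap → [4, -3, 12, 8, 5, 13, 20, 30, 29, 6]
-3 < parent 4 at index 0, swap → [-3, 4, 12, 8, 5, 13, 20, 30, 29, 6]
resulting array: [-3, 4, 12, 8, 5, 13, 20, 30, 29, 6]

2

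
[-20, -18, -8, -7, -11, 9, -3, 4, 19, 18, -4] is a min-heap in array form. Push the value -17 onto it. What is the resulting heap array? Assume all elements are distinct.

append -17 at index 11 → [-20, -18, -8, -7, -11, 9, -3, 4, 19, 18, -4, -17]
-17 < parent 9 at index 5, swap → [-20, -18, -8, -7, -11, -17, -3, 4, 19, 18, -4, 9]
-17 < parent -8 at index 2, swap → [-20, -18, -17, -7, -11, -8, -3, 4, 19, 18, -4, 9]

[-20, -18, -17, -7, -11, -8, -3, 4, 19, 18, -4, 9]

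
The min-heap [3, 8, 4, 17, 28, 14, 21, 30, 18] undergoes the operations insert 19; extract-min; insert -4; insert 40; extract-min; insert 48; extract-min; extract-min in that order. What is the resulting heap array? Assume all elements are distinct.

[14, 17, 21, 18, 19, 28, 40, 30, 48]

insert 19:
  append 19 at index 9 → [3, 8, 4, 17, 28, 14, 21, 30, 18, 19]
  19 < parent 28 at index 4, swap → [3, 8, 4, 17, 19, 14, 21, 30, 18, 28]
extract-min → returns 3:
  remove root 3; move last element 28 to root → [28, 8, 4, 17, 19, 14, 21, 30, 18]
  28 vs smaller child 4 at index 2, swap → [4, 8, 28, 17, 19, 14, 21, 30, 18]
  28 vs smaller child 14 at index 5, swap → [4, 8, 14, 17, 19, 28, 21, 30, 18]
insert -4:
  append -4 at index 9 → [4, 8, 14, 17, 19, 28, 21, 30, 18, -4]
  -4 < parent 19 at index 4, swap → [4, 8, 14, 17, -4, 28, 21, 30, 18, 19]
  -4 < parent 8 at index 1, swap → [4, -4, 14, 17, 8, 28, 21, 30, 18, 19]
  -4 < parent 4 at index 0, swap → [-4, 4, 14, 17, 8, 28, 21, 30, 18, 19]
insert 40:
  append 40 at index 10 → [-4, 4, 14, 17, 8, 28, 21, 30, 18, 19, 40] (no swap needed)
extract-min → returns -4:
  remove root -4; move last element 40 to root → [40, 4, 14, 17, 8, 28, 21, 30, 18, 19]
  40 vs smaller child 4 at index 1, swap → [4, 40, 14, 17, 8, 28, 21, 30, 18, 19]
  40 vs smaller child 8 at index 4, swap → [4, 8, 14, 17, 40, 28, 21, 30, 18, 19]
  40 vs only child 19 at index 9, swap → [4, 8, 14, 17, 19, 28, 21, 30, 18, 40]
insert 48:
  append 48 at index 10 → [4, 8, 14, 17, 19, 28, 21, 30, 18, 40, 48] (no swap needed)
extract-min → returns 4:
  remove root 4; move last element 48 to root → [48, 8, 14, 17, 19, 28, 21, 30, 18, 40]
  48 vs smaller child 8 at index 1, swap → [8, 48, 14, 17, 19, 28, 21, 30, 18, 40]
  48 vs smaller child 17 at index 3, swap → [8, 17, 14, 48, 19, 28, 21, 30, 18, 40]
  48 vs smaller child 18 at index 8, swap → [8, 17, 14, 18, 19, 28, 21, 30, 48, 40]
extract-min → returns 8:
  remove root 8; move last element 40 to root → [40, 17, 14, 18, 19, 28, 21, 30, 48]
  40 vs smaller child 14 at index 2, swap → [14, 17, 40, 18, 19, 28, 21, 30, 48]
  40 vs smaller child 21 at index 6, swap → [14, 17, 21, 18, 19, 28, 40, 30, 48]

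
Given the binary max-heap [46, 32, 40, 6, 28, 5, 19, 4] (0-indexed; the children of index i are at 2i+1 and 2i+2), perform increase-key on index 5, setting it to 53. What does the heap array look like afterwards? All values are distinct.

[53, 32, 46, 6, 28, 40, 19, 4]

set index 5 from 5 to 53 → [46, 32, 40, 6, 28, 53, 19, 4]
53 > parent 40 at index 2, swap → [46, 32, 53, 6, 28, 40, 19, 4]
53 > parent 46 at index 0, swap → [53, 32, 46, 6, 28, 40, 19, 4]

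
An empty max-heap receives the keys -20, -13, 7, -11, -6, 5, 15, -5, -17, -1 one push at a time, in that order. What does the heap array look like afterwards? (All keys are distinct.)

[15, -1, 7, -6, -5, -13, 5, -20, -17, -11]

Insert -20:
  append -20 at index 0 → [-20] (no swap needed)
Insert -13:
  append -13 at index 1 → [-20, -13]
  -13 > parent -20 at index 0, swap → [-13, -20]
Insert 7:
  append 7 at index 2 → [-13, -20, 7]
  7 > parent -13 at index 0, swap → [7, -20, -13]
Insert -11:
  append -11 at index 3 → [7, -20, -13, -11]
  -11 > parent -20 at index 1, swap → [7, -11, -13, -20]
Insert -6:
  append -6 at index 4 → [7, -11, -13, -20, -6]
  -6 > parent -11 at index 1, swap → [7, -6, -13, -20, -11]
Insert 5:
  append 5 at index 5 → [7, -6, -13, -20, -11, 5]
  5 > parent -13 at index 2, swap → [7, -6, 5, -20, -11, -13]
Insert 15:
  append 15 at index 6 → [7, -6, 5, -20, -11, -13, 15]
  15 > parent 5 at index 2, swap → [7, -6, 15, -20, -11, -13, 5]
  15 > parent 7 at index 0, swap → [15, -6, 7, -20, -11, -13, 5]
Insert -5:
  append -5 at index 7 → [15, -6, 7, -20, -11, -13, 5, -5]
  -5 > parent -20 at index 3, swap → [15, -6, 7, -5, -11, -13, 5, -20]
  -5 > parent -6 at index 1, swap → [15, -5, 7, -6, -11, -13, 5, -20]
Insert -17:
  append -17 at index 8 → [15, -5, 7, -6, -11, -13, 5, -20, -17] (no swap needed)
Insert -1:
  append -1 at index 9 → [15, -5, 7, -6, -11, -13, 5, -20, -17, -1]
  -1 > parent -11 at index 4, swap → [15, -5, 7, -6, -1, -13, 5, -20, -17, -11]
  -1 > parent -5 at index 1, swap → [15, -1, 7, -6, -5, -13, 5, -20, -17, -11]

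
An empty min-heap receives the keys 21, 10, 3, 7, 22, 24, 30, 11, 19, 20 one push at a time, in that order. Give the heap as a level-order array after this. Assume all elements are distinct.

[3, 7, 10, 11, 20, 24, 30, 21, 19, 22]

Insert 21:
  append 21 at index 0 → [21] (no swap needed)
Insert 10:
  append 10 at index 1 → [21, 10]
  10 < parent 21 at index 0, swap → [10, 21]
Insert 3:
  append 3 at index 2 → [10, 21, 3]
  3 < parent 10 at index 0, swap → [3, 21, 10]
Insert 7:
  append 7 at index 3 → [3, 21, 10, 7]
  7 < parent 21 at index 1, swap → [3, 7, 10, 21]
Insert 22:
  append 22 at index 4 → [3, 7, 10, 21, 22] (no swap needed)
Insert 24:
  append 24 at index 5 → [3, 7, 10, 21, 22, 24] (no swap needed)
Insert 30:
  append 30 at index 6 → [3, 7, 10, 21, 22, 24, 30] (no swap needed)
Insert 11:
  append 11 at index 7 → [3, 7, 10, 21, 22, 24, 30, 11]
  11 < parent 21 at index 3, swap → [3, 7, 10, 11, 22, 24, 30, 21]
Insert 19:
  append 19 at index 8 → [3, 7, 10, 11, 22, 24, 30, 21, 19] (no swap needed)
Insert 20:
  append 20 at index 9 → [3, 7, 10, 11, 22, 24, 30, 21, 19, 20]
  20 < parent 22 at index 4, swap → [3, 7, 10, 11, 20, 24, 30, 21, 19, 22]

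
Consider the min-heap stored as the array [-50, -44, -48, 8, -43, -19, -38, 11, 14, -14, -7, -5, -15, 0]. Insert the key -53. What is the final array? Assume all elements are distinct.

append -53 at index 14 → [-50, -44, -48, 8, -43, -19, -38, 11, 14, -14, -7, -5, -15, 0, -53]
-53 < parent -38 at index 6, swap → [-50, -44, -48, 8, -43, -19, -53, 11, 14, -14, -7, -5, -15, 0, -38]
-53 < parent -48 at index 2, swap → [-50, -44, -53, 8, -43, -19, -48, 11, 14, -14, -7, -5, -15, 0, -38]
-53 < parent -50 at index 0, swap → [-53, -44, -50, 8, -43, -19, -48, 11, 14, -14, -7, -5, -15, 0, -38]

[-53, -44, -50, 8, -43, -19, -48, 11, 14, -14, -7, -5, -15, 0, -38]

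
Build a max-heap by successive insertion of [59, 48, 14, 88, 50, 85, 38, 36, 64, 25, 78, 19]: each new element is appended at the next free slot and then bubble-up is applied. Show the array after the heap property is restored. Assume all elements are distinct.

[88, 78, 85, 59, 64, 19, 38, 36, 48, 25, 50, 14]

Insert 59:
  append 59 at index 0 → [59] (no swap needed)
Insert 48:
  append 48 at index 1 → [59, 48] (no swap needed)
Insert 14:
  append 14 at index 2 → [59, 48, 14] (no swap needed)
Insert 88:
  append 88 at index 3 → [59, 48, 14, 88]
  88 > parent 48 at index 1, swap → [59, 88, 14, 48]
  88 > parent 59 at index 0, swap → [88, 59, 14, 48]
Insert 50:
  append 50 at index 4 → [88, 59, 14, 48, 50] (no swap needed)
Insert 85:
  append 85 at index 5 → [88, 59, 14, 48, 50, 85]
  85 > parent 14 at index 2, swap → [88, 59, 85, 48, 50, 14]
Insert 38:
  append 38 at index 6 → [88, 59, 85, 48, 50, 14, 38] (no swap needed)
Insert 36:
  append 36 at index 7 → [88, 59, 85, 48, 50, 14, 38, 36] (no swap needed)
Insert 64:
  append 64 at index 8 → [88, 59, 85, 48, 50, 14, 38, 36, 64]
  64 > parent 48 at index 3, swap → [88, 59, 85, 64, 50, 14, 38, 36, 48]
  64 > parent 59 at index 1, swap → [88, 64, 85, 59, 50, 14, 38, 36, 48]
Insert 25:
  append 25 at index 9 → [88, 64, 85, 59, 50, 14, 38, 36, 48, 25] (no swap needed)
Insert 78:
  append 78 at index 10 → [88, 64, 85, 59, 50, 14, 38, 36, 48, 25, 78]
  78 > parent 50 at index 4, swap → [88, 64, 85, 59, 78, 14, 38, 36, 48, 25, 50]
  78 > parent 64 at index 1, swap → [88, 78, 85, 59, 64, 14, 38, 36, 48, 25, 50]
Insert 19:
  append 19 at index 11 → [88, 78, 85, 59, 64, 14, 38, 36, 48, 25, 50, 19]
  19 > parent 14 at index 5, swap → [88, 78, 85, 59, 64, 19, 38, 36, 48, 25, 50, 14]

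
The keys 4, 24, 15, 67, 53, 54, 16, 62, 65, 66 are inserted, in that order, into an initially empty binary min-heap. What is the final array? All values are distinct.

Insert 4:
  append 4 at index 0 → [4] (no swap needed)
Insert 24:
  append 24 at index 1 → [4, 24] (no swap needed)
Insert 15:
  append 15 at index 2 → [4, 24, 15] (no swap needed)
Insert 67:
  append 67 at index 3 → [4, 24, 15, 67] (no swap needed)
Insert 53:
  append 53 at index 4 → [4, 24, 15, 67, 53] (no swap needed)
Insert 54:
  append 54 at index 5 → [4, 24, 15, 67, 53, 54] (no swap needed)
Insert 16:
  append 16 at index 6 → [4, 24, 15, 67, 53, 54, 16] (no swap needed)
Insert 62:
  append 62 at index 7 → [4, 24, 15, 67, 53, 54, 16, 62]
  62 < parent 67 at index 3, swap → [4, 24, 15, 62, 53, 54, 16, 67]
Insert 65:
  append 65 at index 8 → [4, 24, 15, 62, 53, 54, 16, 67, 65] (no swap needed)
Insert 66:
  append 66 at index 9 → [4, 24, 15, 62, 53, 54, 16, 67, 65, 66] (no swap needed)

[4, 24, 15, 62, 53, 54, 16, 67, 65, 66]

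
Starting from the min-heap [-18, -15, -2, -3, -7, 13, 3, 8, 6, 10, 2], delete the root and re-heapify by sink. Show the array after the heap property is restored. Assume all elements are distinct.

[-15, -7, -2, -3, 2, 13, 3, 8, 6, 10]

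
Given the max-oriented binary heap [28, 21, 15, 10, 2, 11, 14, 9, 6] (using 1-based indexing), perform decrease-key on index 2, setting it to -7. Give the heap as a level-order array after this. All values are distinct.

[28, 10, 15, 9, 2, 11, 14, -7, 6]

set index 2 from 21 to -7 → [28, -7, 15, 10, 2, 11, 14, 9, 6]
-7 vs larger child 10 at index 4, swap → [28, 10, 15, -7, 2, 11, 14, 9, 6]
-7 vs larger child 9 at index 8, swap → [28, 10, 15, 9, 2, 11, 14, -7, 6]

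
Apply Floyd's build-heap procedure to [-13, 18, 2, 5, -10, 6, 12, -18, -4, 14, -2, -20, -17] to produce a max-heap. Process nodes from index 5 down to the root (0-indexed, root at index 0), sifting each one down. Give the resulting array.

[18, 14, 12, 5, -2, 6, 2, -18, -4, -10, -13, -20, -17]

sift down from index 5: already satisfies heap property
sift down from index 4:
  -10 vs larger child 14 at index 9, swap → [-13, 18, 2, 5, 14, 6, 12, -18, -4, -10, -2, -20, -17]
sift down from index 3: already satisfies heap property
sift down from index 2:
  2 vs larger child 12 at index 6, swap → [-13, 18, 12, 5, 14, 6, 2, -18, -4, -10, -2, -20, -17]
sift down from index 1: already satisfies heap property
sift down from index 0:
  -13 vs larger child 18 at index 1, swap → [18, -13, 12, 5, 14, 6, 2, -18, -4, -10, -2, -20, -17]
  -13 vs larger child 14 at index 4, swap → [18, 14, 12, 5, -13, 6, 2, -18, -4, -10, -2, -20, -17]
  -13 vs larger child -2 at index 10, swap → [18, 14, 12, 5, -2, 6, 2, -18, -4, -10, -13, -20, -17]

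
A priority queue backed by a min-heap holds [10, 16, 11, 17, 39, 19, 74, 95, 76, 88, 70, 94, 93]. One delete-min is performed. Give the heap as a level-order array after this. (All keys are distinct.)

[11, 16, 19, 17, 39, 93, 74, 95, 76, 88, 70, 94]

remove root 10; move last element 93 to root → [93, 16, 11, 17, 39, 19, 74, 95, 76, 88, 70, 94]
93 vs smaller child 11 at index 2, swap → [11, 16, 93, 17, 39, 19, 74, 95, 76, 88, 70, 94]
93 vs smaller child 19 at index 5, swap → [11, 16, 19, 17, 39, 93, 74, 95, 76, 88, 70, 94]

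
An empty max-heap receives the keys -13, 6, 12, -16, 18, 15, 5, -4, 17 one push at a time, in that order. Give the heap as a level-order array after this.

Insert -13:
  append -13 at index 0 → [-13] (no swap needed)
Insert 6:
  append 6 at index 1 → [-13, 6]
  6 > parent -13 at index 0, swap → [6, -13]
Insert 12:
  append 12 at index 2 → [6, -13, 12]
  12 > parent 6 at index 0, swap → [12, -13, 6]
Insert -16:
  append -16 at index 3 → [12, -13, 6, -16] (no swap needed)
Insert 18:
  append 18 at index 4 → [12, -13, 6, -16, 18]
  18 > parent -13 at index 1, swap → [12, 18, 6, -16, -13]
  18 > parent 12 at index 0, swap → [18, 12, 6, -16, -13]
Insert 15:
  append 15 at index 5 → [18, 12, 6, -16, -13, 15]
  15 > parent 6 at index 2, swap → [18, 12, 15, -16, -13, 6]
Insert 5:
  append 5 at index 6 → [18, 12, 15, -16, -13, 6, 5] (no swap needed)
Insert -4:
  append -4 at index 7 → [18, 12, 15, -16, -13, 6, 5, -4]
  -4 > parent -16 at index 3, swap → [18, 12, 15, -4, -13, 6, 5, -16]
Insert 17:
  append 17 at index 8 → [18, 12, 15, -4, -13, 6, 5, -16, 17]
  17 > parent -4 at index 3, swap → [18, 12, 15, 17, -13, 6, 5, -16, -4]
  17 > parent 12 at index 1, swap → [18, 17, 15, 12, -13, 6, 5, -16, -4]

[18, 17, 15, 12, -13, 6, 5, -16, -4]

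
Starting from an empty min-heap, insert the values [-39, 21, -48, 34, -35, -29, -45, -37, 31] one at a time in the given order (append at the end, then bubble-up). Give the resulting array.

[-48, -37, -45, -35, 21, -29, -39, 34, 31]

Insert -39:
  append -39 at index 0 → [-39] (no swap needed)
Insert 21:
  append 21 at index 1 → [-39, 21] (no swap needed)
Insert -48:
  append -48 at index 2 → [-39, 21, -48]
  -48 < parent -39 at index 0, swap → [-48, 21, -39]
Insert 34:
  append 34 at index 3 → [-48, 21, -39, 34] (no swap needed)
Insert -35:
  append -35 at index 4 → [-48, 21, -39, 34, -35]
  -35 < parent 21 at index 1, swap → [-48, -35, -39, 34, 21]
Insert -29:
  append -29 at index 5 → [-48, -35, -39, 34, 21, -29] (no swap needed)
Insert -45:
  append -45 at index 6 → [-48, -35, -39, 34, 21, -29, -45]
  -45 < parent -39 at index 2, swap → [-48, -35, -45, 34, 21, -29, -39]
Insert -37:
  append -37 at index 7 → [-48, -35, -45, 34, 21, -29, -39, -37]
  -37 < parent 34 at index 3, swap → [-48, -35, -45, -37, 21, -29, -39, 34]
  -37 < parent -35 at index 1, swap → [-48, -37, -45, -35, 21, -29, -39, 34]
Insert 31:
  append 31 at index 8 → [-48, -37, -45, -35, 21, -29, -39, 34, 31] (no swap needed)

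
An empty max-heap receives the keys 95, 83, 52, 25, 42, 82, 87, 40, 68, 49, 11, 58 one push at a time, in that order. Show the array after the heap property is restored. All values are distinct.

[95, 83, 87, 68, 49, 58, 82, 25, 40, 42, 11, 52]

Insert 95:
  append 95 at index 0 → [95] (no swap needed)
Insert 83:
  append 83 at index 1 → [95, 83] (no swap needed)
Insert 52:
  append 52 at index 2 → [95, 83, 52] (no swap needed)
Insert 25:
  append 25 at index 3 → [95, 83, 52, 25] (no swap needed)
Insert 42:
  append 42 at index 4 → [95, 83, 52, 25, 42] (no swap needed)
Insert 82:
  append 82 at index 5 → [95, 83, 52, 25, 42, 82]
  82 > parent 52 at index 2, swap → [95, 83, 82, 25, 42, 52]
Insert 87:
  append 87 at index 6 → [95, 83, 82, 25, 42, 52, 87]
  87 > parent 82 at index 2, swap → [95, 83, 87, 25, 42, 52, 82]
Insert 40:
  append 40 at index 7 → [95, 83, 87, 25, 42, 52, 82, 40]
  40 > parent 25 at index 3, swap → [95, 83, 87, 40, 42, 52, 82, 25]
Insert 68:
  append 68 at index 8 → [95, 83, 87, 40, 42, 52, 82, 25, 68]
  68 > parent 40 at index 3, swap → [95, 83, 87, 68, 42, 52, 82, 25, 40]
Insert 49:
  append 49 at index 9 → [95, 83, 87, 68, 42, 52, 82, 25, 40, 49]
  49 > parent 42 at index 4, swap → [95, 83, 87, 68, 49, 52, 82, 25, 40, 42]
Insert 11:
  append 11 at index 10 → [95, 83, 87, 68, 49, 52, 82, 25, 40, 42, 11] (no swap needed)
Insert 58:
  append 58 at index 11 → [95, 83, 87, 68, 49, 52, 82, 25, 40, 42, 11, 58]
  58 > parent 52 at index 5, swap → [95, 83, 87, 68, 49, 58, 82, 25, 40, 42, 11, 52]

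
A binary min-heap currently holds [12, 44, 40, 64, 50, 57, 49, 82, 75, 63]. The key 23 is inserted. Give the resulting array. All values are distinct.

append 23 at index 10 → [12, 44, 40, 64, 50, 57, 49, 82, 75, 63, 23]
23 < parent 50 at index 4, swap → [12, 44, 40, 64, 23, 57, 49, 82, 75, 63, 50]
23 < parent 44 at index 1, swap → [12, 23, 40, 64, 44, 57, 49, 82, 75, 63, 50]

[12, 23, 40, 64, 44, 57, 49, 82, 75, 63, 50]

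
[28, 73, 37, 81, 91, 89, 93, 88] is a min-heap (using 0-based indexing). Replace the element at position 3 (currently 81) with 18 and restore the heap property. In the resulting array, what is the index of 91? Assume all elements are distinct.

set index 3 from 81 to 18 → [28, 73, 37, 18, 91, 89, 93, 88]
18 < parent 73 at index 1, swap → [28, 18, 37, 73, 91, 89, 93, 88]
18 < parent 28 at index 0, swap → [18, 28, 37, 73, 91, 89, 93, 88]
resulting array: [18, 28, 37, 73, 91, 89, 93, 88]

4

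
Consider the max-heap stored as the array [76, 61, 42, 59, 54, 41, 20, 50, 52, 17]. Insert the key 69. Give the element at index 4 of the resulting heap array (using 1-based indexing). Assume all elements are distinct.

59

append 69 at index 11 → [76, 61, 42, 59, 54, 41, 20, 50, 52, 17, 69]
69 > parent 54 at index 5, swap → [76, 61, 42, 59, 69, 41, 20, 50, 52, 17, 54]
69 > parent 61 at index 2, swap → [76, 69, 42, 59, 61, 41, 20, 50, 52, 17, 54]
resulting array: [76, 69, 42, 59, 61, 41, 20, 50, 52, 17, 54]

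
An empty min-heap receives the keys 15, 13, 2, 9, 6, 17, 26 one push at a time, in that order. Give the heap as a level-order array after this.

Insert 15:
  append 15 at index 0 → [15] (no swap needed)
Insert 13:
  append 13 at index 1 → [15, 13]
  13 < parent 15 at index 0, swap → [13, 15]
Insert 2:
  append 2 at index 2 → [13, 15, 2]
  2 < parent 13 at index 0, swap → [2, 15, 13]
Insert 9:
  append 9 at index 3 → [2, 15, 13, 9]
  9 < parent 15 at index 1, swap → [2, 9, 13, 15]
Insert 6:
  append 6 at index 4 → [2, 9, 13, 15, 6]
  6 < parent 9 at index 1, swap → [2, 6, 13, 15, 9]
Insert 17:
  append 17 at index 5 → [2, 6, 13, 15, 9, 17] (no swap needed)
Insert 26:
  append 26 at index 6 → [2, 6, 13, 15, 9, 17, 26] (no swap needed)

[2, 6, 13, 15, 9, 17, 26]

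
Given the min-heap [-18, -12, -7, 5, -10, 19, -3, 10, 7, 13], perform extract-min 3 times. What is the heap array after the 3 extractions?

extract-min #1 returns -18:
  remove root -18; move last element 13 to root → [13, -12, -7, 5, -10, 19, -3, 10, 7]
  13 vs smaller child -12 at index 1, swap → [-12, 13, -7, 5, -10, 19, -3, 10, 7]
  13 vs smaller child -10 at index 4, swap → [-12, -10, -7, 5, 13, 19, -3, 10, 7]
extract-min #2 returns -12:
  remove root -12; move last element 7 to root → [7, -10, -7, 5, 13, 19, -3, 10]
  7 vs smaller child -10 at index 1, swap → [-10, 7, -7, 5, 13, 19, -3, 10]
  7 vs smaller child 5 at index 3, swap → [-10, 5, -7, 7, 13, 19, -3, 10]
extract-min #3 returns -10:
  remove root -10; move last element 10 to root → [10, 5, -7, 7, 13, 19, -3]
  10 vs smaller child -7 at index 2, swap → [-7, 5, 10, 7, 13, 19, -3]
  10 vs smaller child -3 at index 6, swap → [-7, 5, -3, 7, 13, 19, 10]

[-7, 5, -3, 7, 13, 19, 10]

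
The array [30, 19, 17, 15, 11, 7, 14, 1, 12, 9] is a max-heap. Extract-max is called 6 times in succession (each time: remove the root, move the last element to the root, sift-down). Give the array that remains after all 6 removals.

[11, 7, 9, 1]

extract-max #1 returns 30:
  remove root 30; move last element 9 to root → [9, 19, 17, 15, 11, 7, 14, 1, 12]
  9 vs larger child 19 at index 1, swap → [19, 9, 17, 15, 11, 7, 14, 1, 12]
  9 vs larger child 15 at index 3, swap → [19, 15, 17, 9, 11, 7, 14, 1, 12]
  9 vs larger child 12 at index 8, swap → [19, 15, 17, 12, 11, 7, 14, 1, 9]
extract-max #2 returns 19:
  remove root 19; move last element 9 to root → [9, 15, 17, 12, 11, 7, 14, 1]
  9 vs larger child 17 at index 2, swap → [17, 15, 9, 12, 11, 7, 14, 1]
  9 vs larger child 14 at index 6, swap → [17, 15, 14, 12, 11, 7, 9, 1]
extract-max #3 returns 17:
  remove root 17; move last element 1 to root → [1, 15, 14, 12, 11, 7, 9]
  1 vs larger child 15 at index 1, swap → [15, 1, 14, 12, 11, 7, 9]
  1 vs larger child 12 at index 3, swap → [15, 12, 14, 1, 11, 7, 9]
extract-max #4 returns 15:
  remove root 15; move last element 9 to root → [9, 12, 14, 1, 11, 7]
  9 vs larger child 14 at index 2, swap → [14, 12, 9, 1, 11, 7]
extract-max #5 returns 14:
  remove root 14; move last element 7 to root → [7, 12, 9, 1, 11]
  7 vs larger child 12 at index 1, swap → [12, 7, 9, 1, 11]
  7 vs larger child 11 at index 4, swap → [12, 11, 9, 1, 7]
extract-max #6 returns 12:
  remove root 12; move last element 7 to root → [7, 11, 9, 1]
  7 vs larger child 11 at index 1, swap → [11, 7, 9, 1]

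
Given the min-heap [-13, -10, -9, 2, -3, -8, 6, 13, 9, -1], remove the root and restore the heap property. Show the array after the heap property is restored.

[-10, -3, -9, 2, -1, -8, 6, 13, 9]

remove root -13; move last element -1 to root → [-1, -10, -9, 2, -3, -8, 6, 13, 9]
-1 vs smaller child -10 at index 1, swap → [-10, -1, -9, 2, -3, -8, 6, 13, 9]
-1 vs smaller child -3 at index 4, swap → [-10, -3, -9, 2, -1, -8, 6, 13, 9]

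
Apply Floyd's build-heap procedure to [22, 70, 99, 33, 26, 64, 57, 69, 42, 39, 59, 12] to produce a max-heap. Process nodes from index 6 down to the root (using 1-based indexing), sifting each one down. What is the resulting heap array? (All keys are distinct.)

sift down from index 6: already satisfies heap property
sift down from index 5:
  26 vs larger child 59 at index 11, swap → [22, 70, 99, 33, 59, 64, 57, 69, 42, 39, 26, 12]
sift down from index 4:
  33 vs larger child 69 at index 8, swap → [22, 70, 99, 69, 59, 64, 57, 33, 42, 39, 26, 12]
sift down from index 3: already satisfies heap property
sift down from index 2: already satisfies heap property
sift down from index 1:
  22 vs larger child 99 at index 3, swap → [99, 70, 22, 69, 59, 64, 57, 33, 42, 39, 26, 12]
  22 vs larger child 64 at index 6, swap → [99, 70, 64, 69, 59, 22, 57, 33, 42, 39, 26, 12]

[99, 70, 64, 69, 59, 22, 57, 33, 42, 39, 26, 12]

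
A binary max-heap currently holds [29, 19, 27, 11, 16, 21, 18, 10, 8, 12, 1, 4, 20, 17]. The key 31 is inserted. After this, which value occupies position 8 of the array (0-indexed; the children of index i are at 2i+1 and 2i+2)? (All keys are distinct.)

8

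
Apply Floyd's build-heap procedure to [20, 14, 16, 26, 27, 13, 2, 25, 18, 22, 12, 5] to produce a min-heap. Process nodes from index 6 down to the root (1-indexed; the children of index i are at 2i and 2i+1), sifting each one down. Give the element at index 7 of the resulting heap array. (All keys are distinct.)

sift down from index 6:
  13 vs only child 5 at index 12, swap → [20, 14, 16, 26, 27, 5, 2, 25, 18, 22, 12, 13]
sift down from index 5:
  27 vs smaller child 12 at index 11, swap → [20, 14, 16, 26, 12, 5, 2, 25, 18, 22, 27, 13]
sift down from index 4:
  26 vs smaller child 18 at index 9, swap → [20, 14, 16, 18, 12, 5, 2, 25, 26, 22, 27, 13]
sift down from index 3:
  16 vs smaller child 2 at index 7, swap → [20, 14, 2, 18, 12, 5, 16, 25, 26, 22, 27, 13]
sift down from index 2:
  14 vs smaller child 12 at index 5, swap → [20, 12, 2, 18, 14, 5, 16, 25, 26, 22, 27, 13]
sift down from index 1:
  20 vs smaller child 2 at index 3, swap → [2, 12, 20, 18, 14, 5, 16, 25, 26, 22, 27, 13]
  20 vs smaller child 5 at index 6, swap → [2, 12, 5, 18, 14, 20, 16, 25, 26, 22, 27, 13]
  20 vs only child 13 at index 12, swap → [2, 12, 5, 18, 14, 13, 16, 25, 26, 22, 27, 20]
resulting array: [2, 12, 5, 18, 14, 13, 16, 25, 26, 22, 27, 20]

16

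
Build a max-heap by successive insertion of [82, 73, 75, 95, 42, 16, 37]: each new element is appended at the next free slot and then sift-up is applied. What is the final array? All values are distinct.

Insert 82:
  append 82 at index 0 → [82] (no swap needed)
Insert 73:
  append 73 at index 1 → [82, 73] (no swap needed)
Insert 75:
  append 75 at index 2 → [82, 73, 75] (no swap needed)
Insert 95:
  append 95 at index 3 → [82, 73, 75, 95]
  95 > parent 73 at index 1, swap → [82, 95, 75, 73]
  95 > parent 82 at index 0, swap → [95, 82, 75, 73]
Insert 42:
  append 42 at index 4 → [95, 82, 75, 73, 42] (no swap needed)
Insert 16:
  append 16 at index 5 → [95, 82, 75, 73, 42, 16] (no swap needed)
Insert 37:
  append 37 at index 6 → [95, 82, 75, 73, 42, 16, 37] (no swap needed)

[95, 82, 75, 73, 42, 16, 37]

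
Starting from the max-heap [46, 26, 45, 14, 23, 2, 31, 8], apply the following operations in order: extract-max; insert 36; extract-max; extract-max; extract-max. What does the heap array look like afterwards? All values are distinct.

extract-max → returns 46:
  remove root 46; move last element 8 to root → [8, 26, 45, 14, 23, 2, 31]
  8 vs larger child 45 at index 2, swap → [45, 26, 8, 14, 23, 2, 31]
  8 vs larger child 31 at index 6, swap → [45, 26, 31, 14, 23, 2, 8]
insert 36:
  append 36 at index 7 → [45, 26, 31, 14, 23, 2, 8, 36]
  36 > parent 14 at index 3, swap → [45, 26, 31, 36, 23, 2, 8, 14]
  36 > parent 26 at index 1, swap → [45, 36, 31, 26, 23, 2, 8, 14]
extract-max → returns 45:
  remove root 45; move last element 14 to root → [14, 36, 31, 26, 23, 2, 8]
  14 vs larger child 36 at index 1, swap → [36, 14, 31, 26, 23, 2, 8]
  14 vs larger child 26 at index 3, swap → [36, 26, 31, 14, 23, 2, 8]
extract-max → returns 36:
  remove root 36; move last element 8 to root → [8, 26, 31, 14, 23, 2]
  8 vs larger child 31 at index 2, swap → [31, 26, 8, 14, 23, 2]
extract-max → returns 31:
  remove root 31; move last element 2 to root → [2, 26, 8, 14, 23]
  2 vs larger child 26 at index 1, swap → [26, 2, 8, 14, 23]
  2 vs larger child 23 at index 4, swap → [26, 23, 8, 14, 2]

[26, 23, 8, 14, 2]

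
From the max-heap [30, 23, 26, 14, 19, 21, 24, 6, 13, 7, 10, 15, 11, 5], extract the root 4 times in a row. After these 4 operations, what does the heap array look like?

[21, 19, 15, 14, 11, 10, 5, 6, 13, 7]

extract-max #1 returns 30:
  remove root 30; move last element 5 to root → [5, 23, 26, 14, 19, 21, 24, 6, 13, 7, 10, 15, 11]
  5 vs larger child 26 at index 2, swap → [26, 23, 5, 14, 19, 21, 24, 6, 13, 7, 10, 15, 11]
  5 vs larger child 24 at index 6, swap → [26, 23, 24, 14, 19, 21, 5, 6, 13, 7, 10, 15, 11]
extract-max #2 returns 26:
  remove root 26; move last element 11 to root → [11, 23, 24, 14, 19, 21, 5, 6, 13, 7, 10, 15]
  11 vs larger child 24 at index 2, swap → [24, 23, 11, 14, 19, 21, 5, 6, 13, 7, 10, 15]
  11 vs larger child 21 at index 5, swap → [24, 23, 21, 14, 19, 11, 5, 6, 13, 7, 10, 15]
  11 vs only child 15 at index 11, swap → [24, 23, 21, 14, 19, 15, 5, 6, 13, 7, 10, 11]
extract-max #3 returns 24:
  remove root 24; move last element 11 to root → [11, 23, 21, 14, 19, 15, 5, 6, 13, 7, 10]
  11 vs larger child 23 at index 1, swap → [23, 11, 21, 14, 19, 15, 5, 6, 13, 7, 10]
  11 vs larger child 19 at index 4, swap → [23, 19, 21, 14, 11, 15, 5, 6, 13, 7, 10]
extract-max #4 returns 23:
  remove root 23; move last element 10 to root → [10, 19, 21, 14, 11, 15, 5, 6, 13, 7]
  10 vs larger child 21 at index 2, swap → [21, 19, 10, 14, 11, 15, 5, 6, 13, 7]
  10 vs larger child 15 at index 5, swap → [21, 19, 15, 14, 11, 10, 5, 6, 13, 7]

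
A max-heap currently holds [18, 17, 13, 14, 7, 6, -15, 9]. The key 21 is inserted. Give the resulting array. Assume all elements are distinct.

append 21 at index 8 → [18, 17, 13, 14, 7, 6, -15, 9, 21]
21 > parent 14 at index 3, swap → [18, 17, 13, 21, 7, 6, -15, 9, 14]
21 > parent 17 at index 1, swap → [18, 21, 13, 17, 7, 6, -15, 9, 14]
21 > parent 18 at index 0, swap → [21, 18, 13, 17, 7, 6, -15, 9, 14]

[21, 18, 13, 17, 7, 6, -15, 9, 14]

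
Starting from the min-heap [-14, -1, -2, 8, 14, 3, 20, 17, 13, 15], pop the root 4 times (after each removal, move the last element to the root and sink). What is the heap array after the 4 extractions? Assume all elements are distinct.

extract-min #1 returns -14:
  remove root -14; move last element 15 to root → [15, -1, -2, 8, 14, 3, 20, 17, 13]
  15 vs smaller child -2 at index 2, swap → [-2, -1, 15, 8, 14, 3, 20, 17, 13]
  15 vs smaller child 3 at index 5, swap → [-2, -1, 3, 8, 14, 15, 20, 17, 13]
extract-min #2 returns -2:
  remove root -2; move last element 13 to root → [13, -1, 3, 8, 14, 15, 20, 17]
  13 vs smaller child -1 at index 1, swap → [-1, 13, 3, 8, 14, 15, 20, 17]
  13 vs smaller child 8 at index 3, swap → [-1, 8, 3, 13, 14, 15, 20, 17]
extract-min #3 returns -1:
  remove root -1; move last element 17 to root → [17, 8, 3, 13, 14, 15, 20]
  17 vs smaller child 3 at index 2, swap → [3, 8, 17, 13, 14, 15, 20]
  17 vs smaller child 15 at index 5, swap → [3, 8, 15, 13, 14, 17, 20]
extract-min #4 returns 3:
  remove root 3; move last element 20 to root → [20, 8, 15, 13, 14, 17]
  20 vs smaller child 8 at index 1, swap → [8, 20, 15, 13, 14, 17]
  20 vs smaller child 13 at index 3, swap → [8, 13, 15, 20, 14, 17]

[8, 13, 15, 20, 14, 17]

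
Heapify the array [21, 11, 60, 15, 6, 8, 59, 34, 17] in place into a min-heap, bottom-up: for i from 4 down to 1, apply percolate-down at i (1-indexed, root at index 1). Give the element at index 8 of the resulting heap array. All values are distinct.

sift down from index 4: already satisfies heap property
sift down from index 3:
  60 vs smaller child 8 at index 6, swap → [21, 11, 8, 15, 6, 60, 59, 34, 17]
sift down from index 2:
  11 vs smaller child 6 at index 5, swap → [21, 6, 8, 15, 11, 60, 59, 34, 17]
sift down from index 1:
  21 vs smaller child 6 at index 2, swap → [6, 21, 8, 15, 11, 60, 59, 34, 17]
  21 vs smaller child 11 at index 5, swap → [6, 11, 8, 15, 21, 60, 59, 34, 17]
resulting array: [6, 11, 8, 15, 21, 60, 59, 34, 17]

34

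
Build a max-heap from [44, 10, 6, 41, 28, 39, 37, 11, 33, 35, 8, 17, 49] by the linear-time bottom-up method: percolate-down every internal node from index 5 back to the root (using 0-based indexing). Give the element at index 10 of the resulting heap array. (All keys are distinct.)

8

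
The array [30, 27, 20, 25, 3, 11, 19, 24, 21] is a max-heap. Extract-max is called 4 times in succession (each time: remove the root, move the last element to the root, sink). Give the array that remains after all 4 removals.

[21, 19, 20, 11, 3]

extract-max #1 returns 30:
  remove root 30; move last element 21 to root → [21, 27, 20, 25, 3, 11, 19, 24]
  21 vs larger child 27 at index 1, swap → [27, 21, 20, 25, 3, 11, 19, 24]
  21 vs larger child 25 at index 3, swap → [27, 25, 20, 21, 3, 11, 19, 24]
  21 vs only child 24 at index 7, swap → [27, 25, 20, 24, 3, 11, 19, 21]
extract-max #2 returns 27:
  remove root 27; move last element 21 to root → [21, 25, 20, 24, 3, 11, 19]
  21 vs larger child 25 at index 1, swap → [25, 21, 20, 24, 3, 11, 19]
  21 vs larger child 24 at index 3, swap → [25, 24, 20, 21, 3, 11, 19]
extract-max #3 returns 25:
  remove root 25; move last element 19 to root → [19, 24, 20, 21, 3, 11]
  19 vs larger child 24 at index 1, swap → [24, 19, 20, 21, 3, 11]
  19 vs larger child 21 at index 3, swap → [24, 21, 20, 19, 3, 11]
extract-max #4 returns 24:
  remove root 24; move last element 11 to root → [11, 21, 20, 19, 3]
  11 vs larger child 21 at index 1, swap → [21, 11, 20, 19, 3]
  11 vs larger child 19 at index 3, swap → [21, 19, 20, 11, 3]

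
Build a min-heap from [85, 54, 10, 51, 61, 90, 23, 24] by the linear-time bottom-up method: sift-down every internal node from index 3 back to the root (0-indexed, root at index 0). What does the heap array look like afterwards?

sift down from index 3:
  51 vs only child 24 at index 7, swap → [85, 54, 10, 24, 61, 90, 23, 51]
sift down from index 2: already satisfies heap property
sift down from index 1:
  54 vs smaller child 24 at index 3, swap → [85, 24, 10, 54, 61, 90, 23, 51]
  54 vs only child 51 at index 7, swap → [85, 24, 10, 51, 61, 90, 23, 54]
sift down from index 0:
  85 vs smaller child 10 at index 2, swap → [10, 24, 85, 51, 61, 90, 23, 54]
  85 vs smaller child 23 at index 6, swap → [10, 24, 23, 51, 61, 90, 85, 54]

[10, 24, 23, 51, 61, 90, 85, 54]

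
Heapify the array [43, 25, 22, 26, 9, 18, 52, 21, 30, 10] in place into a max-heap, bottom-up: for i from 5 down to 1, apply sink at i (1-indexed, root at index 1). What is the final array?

sift down from index 5:
  9 vs only child 10 at index 10, swap → [43, 25, 22, 26, 10, 18, 52, 21, 30, 9]
sift down from index 4:
  26 vs larger child 30 at index 9, swap → [43, 25, 22, 30, 10, 18, 52, 21, 26, 9]
sift down from index 3:
  22 vs larger child 52 at index 7, swap → [43, 25, 52, 30, 10, 18, 22, 21, 26, 9]
sift down from index 2:
  25 vs larger child 30 at index 4, swap → [43, 30, 52, 25, 10, 18, 22, 21, 26, 9]
  25 vs larger child 26 at index 9, swap → [43, 30, 52, 26, 10, 18, 22, 21, 25, 9]
sift down from index 1:
  43 vs larger child 52 at index 3, swap → [52, 30, 43, 26, 10, 18, 22, 21, 25, 9]

[52, 30, 43, 26, 10, 18, 22, 21, 25, 9]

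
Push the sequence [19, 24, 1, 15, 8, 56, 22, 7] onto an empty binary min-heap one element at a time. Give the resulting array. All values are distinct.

[1, 7, 19, 8, 15, 56, 22, 24]

Insert 19:
  append 19 at index 0 → [19] (no swap needed)
Insert 24:
  append 24 at index 1 → [19, 24] (no swap needed)
Insert 1:
  append 1 at index 2 → [19, 24, 1]
  1 < parent 19 at index 0, swap → [1, 24, 19]
Insert 15:
  append 15 at index 3 → [1, 24, 19, 15]
  15 < parent 24 at index 1, swap → [1, 15, 19, 24]
Insert 8:
  append 8 at index 4 → [1, 15, 19, 24, 8]
  8 < parent 15 at index 1, swap → [1, 8, 19, 24, 15]
Insert 56:
  append 56 at index 5 → [1, 8, 19, 24, 15, 56] (no swap needed)
Insert 22:
  append 22 at index 6 → [1, 8, 19, 24, 15, 56, 22] (no swap needed)
Insert 7:
  append 7 at index 7 → [1, 8, 19, 24, 15, 56, 22, 7]
  7 < parent 24 at index 3, swap → [1, 8, 19, 7, 15, 56, 22, 24]
  7 < parent 8 at index 1, swap → [1, 7, 19, 8, 15, 56, 22, 24]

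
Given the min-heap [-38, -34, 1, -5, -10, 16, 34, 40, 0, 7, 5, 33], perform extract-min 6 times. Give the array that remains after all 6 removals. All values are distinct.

[5, 7, 16, 34, 33, 40]

extract-min #1 returns -38:
  remove root -38; move last element 33 to root → [33, -34, 1, -5, -10, 16, 34, 40, 0, 7, 5]
  33 vs smaller child -34 at index 1, swap → [-34, 33, 1, -5, -10, 16, 34, 40, 0, 7, 5]
  33 vs smaller child -10 at index 4, swap → [-34, -10, 1, -5, 33, 16, 34, 40, 0, 7, 5]
  33 vs smaller child 5 at index 10, swap → [-34, -10, 1, -5, 5, 16, 34, 40, 0, 7, 33]
extract-min #2 returns -34:
  remove root -34; move last element 33 to root → [33, -10, 1, -5, 5, 16, 34, 40, 0, 7]
  33 vs smaller child -10 at index 1, swap → [-10, 33, 1, -5, 5, 16, 34, 40, 0, 7]
  33 vs smaller child -5 at index 3, swap → [-10, -5, 1, 33, 5, 16, 34, 40, 0, 7]
  33 vs smaller child 0 at index 8, swap → [-10, -5, 1, 0, 5, 16, 34, 40, 33, 7]
extract-min #3 returns -10:
  remove root -10; move last element 7 to root → [7, -5, 1, 0, 5, 16, 34, 40, 33]
  7 vs smaller child -5 at index 1, swap → [-5, 7, 1, 0, 5, 16, 34, 40, 33]
  7 vs smaller child 0 at index 3, swap → [-5, 0, 1, 7, 5, 16, 34, 40, 33]
extract-min #4 returns -5:
  remove root -5; move last element 33 to root → [33, 0, 1, 7, 5, 16, 34, 40]
  33 vs smaller child 0 at index 1, swap → [0, 33, 1, 7, 5, 16, 34, 40]
  33 vs smaller child 5 at index 4, swap → [0, 5, 1, 7, 33, 16, 34, 40]
extract-min #5 returns 0:
  remove root 0; move last element 40 to root → [40, 5, 1, 7, 33, 16, 34]
  40 vs smaller child 1 at index 2, swap → [1, 5, 40, 7, 33, 16, 34]
  40 vs smaller child 16 at index 5, swap → [1, 5, 16, 7, 33, 40, 34]
extract-min #6 returns 1:
  remove root 1; move last element 34 to root → [34, 5, 16, 7, 33, 40]
  34 vs smaller child 5 at index 1, swap → [5, 34, 16, 7, 33, 40]
  34 vs smaller child 7 at index 3, swap → [5, 7, 16, 34, 33, 40]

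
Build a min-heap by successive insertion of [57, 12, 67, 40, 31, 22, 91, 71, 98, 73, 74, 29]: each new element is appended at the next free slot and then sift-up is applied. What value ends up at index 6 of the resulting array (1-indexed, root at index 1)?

Insert 57:
  append 57 at index 1 → [57] (no swap needed)
Insert 12:
  append 12 at index 2 → [57, 12]
  12 < parent 57 at index 1, swap → [12, 57]
Insert 67:
  append 67 at index 3 → [12, 57, 67] (no swap needed)
Insert 40:
  append 40 at index 4 → [12, 57, 67, 40]
  40 < parent 57 at index 2, swap → [12, 40, 67, 57]
Insert 31:
  append 31 at index 5 → [12, 40, 67, 57, 31]
  31 < parent 40 at index 2, swap → [12, 31, 67, 57, 40]
Insert 22:
  append 22 at index 6 → [12, 31, 67, 57, 40, 22]
  22 < parent 67 at index 3, swap → [12, 31, 22, 57, 40, 67]
Insert 91:
  append 91 at index 7 → [12, 31, 22, 57, 40, 67, 91] (no swap needed)
Insert 71:
  append 71 at index 8 → [12, 31, 22, 57, 40, 67, 91, 71] (no swap needed)
Insert 98:
  append 98 at index 9 → [12, 31, 22, 57, 40, 67, 91, 71, 98] (no swap needed)
Insert 73:
  append 73 at index 10 → [12, 31, 22, 57, 40, 67, 91, 71, 98, 73] (no swap needed)
Insert 74:
  append 74 at index 11 → [12, 31, 22, 57, 40, 67, 91, 71, 98, 73, 74] (no swap needed)
Insert 29:
  append 29 at index 12 → [12, 31, 22, 57, 40, 67, 91, 71, 98, 73, 74, 29]
  29 < parent 67 at index 6, swap → [12, 31, 22, 57, 40, 29, 91, 71, 98, 73, 74, 67]
resulting array: [12, 31, 22, 57, 40, 29, 91, 71, 98, 73, 74, 67]

29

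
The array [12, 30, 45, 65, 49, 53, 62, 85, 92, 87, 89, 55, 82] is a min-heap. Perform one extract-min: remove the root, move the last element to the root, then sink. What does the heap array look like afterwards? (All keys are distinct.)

[30, 49, 45, 65, 82, 53, 62, 85, 92, 87, 89, 55]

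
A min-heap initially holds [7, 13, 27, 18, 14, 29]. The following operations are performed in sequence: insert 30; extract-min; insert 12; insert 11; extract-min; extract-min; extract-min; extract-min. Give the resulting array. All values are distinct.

[18, 29, 27, 30]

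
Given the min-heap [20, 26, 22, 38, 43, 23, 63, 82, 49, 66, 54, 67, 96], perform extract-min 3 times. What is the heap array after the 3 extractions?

extract-min #1 returns 20:
  remove root 20; move last element 96 to root → [96, 26, 22, 38, 43, 23, 63, 82, 49, 66, 54, 67]
  96 vs smaller child 22 at index 2, swap → [22, 26, 96, 38, 43, 23, 63, 82, 49, 66, 54, 67]
  96 vs smaller child 23 at index 5, swap → [22, 26, 23, 38, 43, 96, 63, 82, 49, 66, 54, 67]
  96 vs only child 67 at index 11, swap → [22, 26, 23, 38, 43, 67, 63, 82, 49, 66, 54, 96]
extract-min #2 returns 22:
  remove root 22; move last element 96 to root → [96, 26, 23, 38, 43, 67, 63, 82, 49, 66, 54]
  96 vs smaller child 23 at index 2, swap → [23, 26, 96, 38, 43, 67, 63, 82, 49, 66, 54]
  96 vs smaller child 63 at index 6, swap → [23, 26, 63, 38, 43, 67, 96, 82, 49, 66, 54]
extract-min #3 returns 23:
  remove root 23; move last element 54 to root → [54, 26, 63, 38, 43, 67, 96, 82, 49, 66]
  54 vs smaller child 26 at index 1, swap → [26, 54, 63, 38, 43, 67, 96, 82, 49, 66]
  54 vs smaller child 38 at index 3, swap → [26, 38, 63, 54, 43, 67, 96, 82, 49, 66]
  54 vs smaller child 49 at index 8, swap → [26, 38, 63, 49, 43, 67, 96, 82, 54, 66]

[26, 38, 63, 49, 43, 67, 96, 82, 54, 66]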